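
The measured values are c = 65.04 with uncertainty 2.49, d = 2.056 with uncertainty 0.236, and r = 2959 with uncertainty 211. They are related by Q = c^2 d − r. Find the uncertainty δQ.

1220

Let p = c^2·d = 8697. δp/p = √((2·δc/c)² + (1·δd/d)²) = √(0.00586 + 0.0132) = 0.138, so δp = 1200.
Q = p − r: δQ = √(δp² + δr²) = √(1.44e+06 + 44500) = 1220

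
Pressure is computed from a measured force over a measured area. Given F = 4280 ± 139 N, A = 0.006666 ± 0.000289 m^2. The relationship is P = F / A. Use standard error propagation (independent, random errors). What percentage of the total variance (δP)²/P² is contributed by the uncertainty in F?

35.9%

(δP/P)² = (1·δF/F)² + (-1·δA/A)²
  F term: (1×0.0325)² = 0.00105
  A term: (-1×0.0434)² = 0.00188
Total = 0.00293. Share from F = 0.00105/0.00293 = 0.359.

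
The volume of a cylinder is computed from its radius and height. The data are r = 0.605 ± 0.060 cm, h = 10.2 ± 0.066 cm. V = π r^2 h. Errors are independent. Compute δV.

2.33 cm^3

For a monomial V ∝ r^2, h, fractional errors add in quadrature:
  (2·δr/r)² = (2×0.0992)² = 0.0393;  (1·δh/h)² = (1×0.00647)² = 4.19e-05
δV/V = √(0.0394) = 0.198
V = 11.7 cm^3, so δV = 0.198 × 11.7 = 2.33 cm^3.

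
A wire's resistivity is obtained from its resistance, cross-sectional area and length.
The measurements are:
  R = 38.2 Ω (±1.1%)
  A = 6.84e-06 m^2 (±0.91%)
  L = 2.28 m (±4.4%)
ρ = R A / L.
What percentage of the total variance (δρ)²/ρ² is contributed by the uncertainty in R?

(δρ/ρ)² = (1·δR/R)² + (1·δA/A)² + (-1·δL/L)²
  R term: (1×0.0110)² = 0.000121
  A term: (1×0.00910)² = 8.28e-05
  L term: (-1×0.0440)² = 0.00194
Total = 0.00214. Share from R = 0.000121/0.00214 = 0.0565.

5.65%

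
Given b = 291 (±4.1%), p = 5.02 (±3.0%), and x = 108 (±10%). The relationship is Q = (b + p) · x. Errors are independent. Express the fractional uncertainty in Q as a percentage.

10.8%

Let u = b + p = 296. δu = √(δb² + δp²) = √(142 + 0.0227) = 11.9, so δu/u = 0.0403.
Q is then a monomial in u, x:
δQ/Q = √((δu/u)² + (1·δx/x)²) = √(0.00162 + 0.0100) = 0.108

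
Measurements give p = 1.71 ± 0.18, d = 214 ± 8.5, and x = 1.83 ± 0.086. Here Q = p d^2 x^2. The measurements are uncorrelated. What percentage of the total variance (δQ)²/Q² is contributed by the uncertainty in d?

(δQ/Q)² = (1·δp/p)² + (2·δd/d)² + (2·δx/x)²
  p term: (1×0.105)² = 0.0111
  d term: (2×0.0397)² = 0.00631
  x term: (2×0.0470)² = 0.00883
Total = 0.0262. Share from d = 0.00631/0.0262 = 0.241.

24.1%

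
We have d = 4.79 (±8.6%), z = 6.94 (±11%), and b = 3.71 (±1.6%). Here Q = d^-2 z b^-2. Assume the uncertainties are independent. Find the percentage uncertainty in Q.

20.7%

Products/powers → add relative errors in quadrature, weighted by exponent:
  (-2·δd/d)² = (-2×0.0860)² = 0.0296;  (1·δz/z)² = (1×0.110)² = 0.0121;  (-2·δb/b)² = (-2×0.0160)² = 0.00102
δQ/Q = √(0.0427) = 0.207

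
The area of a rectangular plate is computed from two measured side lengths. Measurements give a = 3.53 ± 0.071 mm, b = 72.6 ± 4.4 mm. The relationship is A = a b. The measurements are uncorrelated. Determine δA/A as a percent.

Relative error in a monomial: (δA/A)² = Σ (nᵢ · δxᵢ/xᵢ)².
  (1·δa/a)² = (1×0.0201)² = 0.000405;  (1·δb/b)² = (1×0.0606)² = 0.00367
δA/A = √(0.00408) = 0.0639

6.39%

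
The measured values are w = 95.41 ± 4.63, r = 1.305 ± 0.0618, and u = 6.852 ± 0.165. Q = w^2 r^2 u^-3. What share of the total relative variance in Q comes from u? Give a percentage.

22.1%

(δQ/Q)² = (2·δw/w)² + (2·δr/r)² + (-3·δu/u)²
  w term: (2×0.0485)² = 0.00942
  r term: (2×0.0474)² = 0.00897
  u term: (-3×0.0241)² = 0.00522
Total = 0.0236. Share from u = 0.00522/0.0236 = 0.221.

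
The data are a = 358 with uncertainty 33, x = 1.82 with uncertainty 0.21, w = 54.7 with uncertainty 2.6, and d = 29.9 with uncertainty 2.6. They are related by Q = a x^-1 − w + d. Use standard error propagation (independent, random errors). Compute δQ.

Let p = a·x^-1 = 197. δp/p = √((1·δa/a)² + (-1·δx/x)²) = √(0.00850 + 0.0133) = 0.148, so δp = 29.0.
Q = p − w + d: δQ = √(δp² + δw² + δd²) = √(844 + 6.76 + 6.76) = 29.3

29.3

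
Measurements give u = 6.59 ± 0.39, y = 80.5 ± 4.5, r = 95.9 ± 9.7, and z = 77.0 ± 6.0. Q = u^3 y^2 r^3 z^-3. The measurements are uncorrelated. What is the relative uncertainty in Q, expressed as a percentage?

43.7%

Each factor contributes (exponent × relative error)² to (δQ/Q)²:
  (3·δu/u)² = (3×0.0592)² = 0.0315;  (2·δy/y)² = (2×0.0559)² = 0.0125;  (3·δr/r)² = (3×0.101)² = 0.0921;  (-3·δz/z)² = (-3×0.0779)² = 0.0546
δQ/Q = √(0.191) = 0.437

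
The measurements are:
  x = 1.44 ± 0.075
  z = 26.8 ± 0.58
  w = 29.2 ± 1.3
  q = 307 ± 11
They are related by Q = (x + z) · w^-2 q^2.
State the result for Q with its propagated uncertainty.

3120 ± 363

Let u = x + z = 28.2. δu = √(δx² + δz²) = √(0.00562 + 0.336) = 0.585, so δu/u = 0.0207.
Q is then a monomial in u, w, q:
δQ/Q = √((δu/u)² + (-2·δw/w)² + (2·δq/q)²) = √(0.000429 + 0.00793 + 0.00514) = 0.116
Q = 3120, so δQ = 0.116 × 3120 = 363.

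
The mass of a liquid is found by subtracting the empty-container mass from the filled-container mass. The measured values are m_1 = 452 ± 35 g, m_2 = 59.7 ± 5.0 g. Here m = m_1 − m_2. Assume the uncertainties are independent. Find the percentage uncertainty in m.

Sums and differences: (δm)² = Σ (cᵢ δxᵢ)².
  (δm_1)² = 1220;  (δm_2)² = 25.0
δm = √(1250) = 35.4 g
m = 392 g, so δm/m = 35.4/392 = 0.0901.

9.01%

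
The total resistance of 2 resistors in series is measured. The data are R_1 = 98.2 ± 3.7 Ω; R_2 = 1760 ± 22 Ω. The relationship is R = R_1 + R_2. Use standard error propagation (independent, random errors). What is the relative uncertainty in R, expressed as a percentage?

1.20%

Each term contributes (cᵢ δxᵢ)² to (δR)²:
  (δR_1)² = 13.7;  (δR_2)² = 484
δR = √(498) = 22.3 Ω
R = 1860 Ω, so δR/R = 22.3/1860 = 0.0120.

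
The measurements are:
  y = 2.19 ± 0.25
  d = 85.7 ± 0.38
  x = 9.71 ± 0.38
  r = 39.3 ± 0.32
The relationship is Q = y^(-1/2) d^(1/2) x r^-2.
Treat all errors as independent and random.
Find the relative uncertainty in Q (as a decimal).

For a monomial Q ∝ y^(-1/2), d^(1/2), x, r^-2, fractional errors add in quadrature:
  (−½·δy/y)² = (-0.5×0.114)² = 0.00326;  (½·δd/d)² = (0.5×0.00443)² = 4.92e-06;  (1·δx/x)² = (1×0.0391)² = 0.00153;  (-2·δr/r)² = (-2×0.00814)² = 0.000265
δQ/Q = √(0.00506) = 0.0711

0.0711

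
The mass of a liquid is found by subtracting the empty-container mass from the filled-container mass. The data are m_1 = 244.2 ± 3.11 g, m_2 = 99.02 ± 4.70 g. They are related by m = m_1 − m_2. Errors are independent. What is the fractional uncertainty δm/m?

0.0388

Absolute uncertainties add in quadrature for a linear combination:
  (δm_1)² = 9.67;  (δm_2)² = 22.1
δm = √(31.8) = 5.64 g
m = 145.2 g, so δm/m = 5.64/145.2 = 0.0388.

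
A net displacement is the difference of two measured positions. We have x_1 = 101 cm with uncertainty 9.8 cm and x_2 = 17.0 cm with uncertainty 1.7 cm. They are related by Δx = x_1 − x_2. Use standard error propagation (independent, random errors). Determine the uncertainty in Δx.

Δx is a linear combination, so absolute uncertainties add in quadrature:
  (δx_1)² = 96.0;  (δx_2)² = 2.89
δΔx = √(98.9) = 9.95 cm

9.95 cm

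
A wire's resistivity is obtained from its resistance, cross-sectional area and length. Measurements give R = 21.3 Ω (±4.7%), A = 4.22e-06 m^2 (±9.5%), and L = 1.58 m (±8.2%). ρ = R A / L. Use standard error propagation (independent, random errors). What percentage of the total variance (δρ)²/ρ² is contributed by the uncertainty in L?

(δρ/ρ)² = (1·δR/R)² + (1·δA/A)² + (-1·δL/L)²
  R term: (1×0.0470)² = 0.00221
  A term: (1×0.0950)² = 0.00903
  L term: (-1×0.0820)² = 0.00672
Total = 0.0180. Share from L = 0.00672/0.0180 = 0.374.

37.4%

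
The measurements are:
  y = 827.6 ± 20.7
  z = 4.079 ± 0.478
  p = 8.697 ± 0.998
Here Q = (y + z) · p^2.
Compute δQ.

Let u = y + z = 831.7. δu = √(δy² + δz²) = √(428 + 0.228) = 20.7, so δu/u = 0.0249.
Q is then a monomial in u, p:
δQ/Q = √((δu/u)² + (2·δp/p)²) = √(0.000620 + 0.0527) = 0.231
Q = 62910, so δQ = 0.231 × 62910 = 14500.

14500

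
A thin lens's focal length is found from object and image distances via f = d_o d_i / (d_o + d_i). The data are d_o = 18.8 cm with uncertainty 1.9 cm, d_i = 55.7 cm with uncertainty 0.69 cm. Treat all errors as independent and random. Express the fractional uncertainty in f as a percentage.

7.56%

∂f/∂d_o = (d_i/(d_o+d_i))² = 0.559;  ∂f/∂d_i = (d_o/(d_o+d_i))² = 0.0637
δf = √((∂f/∂d_o · δd_o)² + (∂f/∂d_i · δd_i)²) = √(1.13 + 0.00193) = 1.06 cm
f = 14.1 cm, so δf/f = 1.06/14.1 = 0.0756.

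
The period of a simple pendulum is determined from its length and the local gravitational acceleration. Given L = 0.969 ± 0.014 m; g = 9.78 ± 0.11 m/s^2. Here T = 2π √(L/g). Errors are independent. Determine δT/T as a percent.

0.915%

Products/powers → add relative errors in quadrature, weighted by exponent:
  (½·δL/L)² = (0.5×0.0144)² = 5.22e-05;  (−½·δg/g)² = (-0.5×0.0112)² = 3.16e-05
δT/T = √(8.38e-05) = 0.00915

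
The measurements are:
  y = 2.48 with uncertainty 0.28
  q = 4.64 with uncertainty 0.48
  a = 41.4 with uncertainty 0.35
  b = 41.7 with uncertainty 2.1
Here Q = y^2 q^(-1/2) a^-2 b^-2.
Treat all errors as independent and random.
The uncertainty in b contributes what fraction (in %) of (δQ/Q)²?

(δQ/Q)² = (2·δy/y)² + (−½·δq/q)² + (-2·δa/a)² + (-2·δb/b)²
  y term: (2×0.113)² = 0.0510
  q term: (-0.5×0.103)² = 0.00268
  a term: (-2×0.00845)² = 0.000286
  b term: (-2×0.0504)² = 0.0101
Total = 0.0641. Share from b = 0.0101/0.0641 = 0.158.

15.8%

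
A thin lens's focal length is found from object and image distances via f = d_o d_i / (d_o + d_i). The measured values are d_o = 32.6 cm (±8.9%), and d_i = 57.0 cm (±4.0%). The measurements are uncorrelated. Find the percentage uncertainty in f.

∂f/∂d_o = (d_i/(d_o+d_i))² = 0.405;  ∂f/∂d_i = (d_o/(d_o+d_i))² = 0.132
δf = √((∂f/∂d_o · δd_o)² + (∂f/∂d_i · δd_i)²) = √(1.38 + 0.0911) = 1.21 cm
f = 20.7 cm, so δf/f = 1.21/20.7 = 0.0585.

5.85%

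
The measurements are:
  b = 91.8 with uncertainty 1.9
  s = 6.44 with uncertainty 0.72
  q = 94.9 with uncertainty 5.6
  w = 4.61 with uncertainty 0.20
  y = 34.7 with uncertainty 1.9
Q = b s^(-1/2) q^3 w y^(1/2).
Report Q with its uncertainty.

(8.40 ± 1.63) × 10^8

Relative error in a monomial: (δQ/Q)² = Σ (nᵢ · δxᵢ/xᵢ)².
  (1·δb/b)² = (1×0.0207)² = 0.000428;  (−½·δs/s)² = (-0.5×0.112)² = 0.00312;  (3·δq/q)² = (3×0.0590)² = 0.0313;  (1·δw/w)² = (1×0.0434)² = 0.00188;  (½·δy/y)² = (0.5×0.0548)² = 0.000750
δQ/Q = √(0.0375) = 0.194
Q = 8.4e+08, so δQ = 0.194 × 8.4e+08 = 1.63e+08.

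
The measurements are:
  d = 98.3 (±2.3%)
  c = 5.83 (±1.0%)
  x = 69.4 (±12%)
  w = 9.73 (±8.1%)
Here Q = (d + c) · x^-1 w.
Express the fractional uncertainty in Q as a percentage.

14.6%

Let u = d + c = 104. δu = √(δd² + δc²) = √(5.11 + 0.00340) = 2.26, so δu/u = 0.0217.
Q is then a monomial in u, x, w:
δQ/Q = √((δu/u)² + (-1·δx/x)² + (1·δw/w)²) = √(0.000472 + 0.0144 + 0.00656) = 0.146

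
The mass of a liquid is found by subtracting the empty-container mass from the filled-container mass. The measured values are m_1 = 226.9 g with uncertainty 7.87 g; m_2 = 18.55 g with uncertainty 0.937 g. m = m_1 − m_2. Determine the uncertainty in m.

7.93 g

Sums and differences: (δm)² = Σ (cᵢ δxᵢ)².
  (δm_1)² = 61.9;  (δm_2)² = 0.878
δm = √(62.8) = 7.93 g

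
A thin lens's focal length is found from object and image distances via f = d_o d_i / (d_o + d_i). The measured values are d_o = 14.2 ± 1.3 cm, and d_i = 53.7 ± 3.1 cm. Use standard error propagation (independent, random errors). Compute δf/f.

∂f/∂d_o = (d_i/(d_o+d_i))² = 0.625;  ∂f/∂d_i = (d_o/(d_o+d_i))² = 0.0437
δf = √((∂f/∂d_o · δd_o)² + (∂f/∂d_i · δd_i)²) = √(0.661 + 0.0184) = 0.824 cm
f = 11.2 cm, so δf/f = 0.824/11.2 = 0.0734.

0.0734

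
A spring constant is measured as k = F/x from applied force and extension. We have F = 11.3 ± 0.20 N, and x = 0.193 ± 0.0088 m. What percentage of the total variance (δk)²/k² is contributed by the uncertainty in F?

(δk/k)² = (1·δF/F)² + (-1·δx/x)²
  F term: (1×0.0177)² = 0.000313
  x term: (-1×0.0456)² = 0.00208
Total = 0.00239. Share from F = 0.000313/0.00239 = 0.131.

13.1%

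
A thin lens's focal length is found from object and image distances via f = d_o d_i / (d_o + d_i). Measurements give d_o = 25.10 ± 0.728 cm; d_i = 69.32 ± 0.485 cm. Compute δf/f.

0.0214

∂f/∂d_o = (d_i/(d_o+d_i))² = 0.539;  ∂f/∂d_i = (d_o/(d_o+d_i))² = 0.0707
δf = √((∂f/∂d_o · δd_o)² + (∂f/∂d_i · δd_i)²) = √(0.154 + 0.00117) = 0.394 cm
f = 18.43 cm, so δf/f = 0.394/18.43 = 0.0214.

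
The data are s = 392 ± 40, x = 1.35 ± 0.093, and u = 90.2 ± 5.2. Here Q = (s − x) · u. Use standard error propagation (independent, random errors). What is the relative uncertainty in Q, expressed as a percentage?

Let w = s − x = 391. δw = √(δs² + δx²) = √(1600 + 0.00865) = 40.0, so δw/w = 0.102.
Q is then a monomial in w, u:
δQ/Q = √((δw/w)² + (1·δu/u)²) = √(0.0105 + 0.00332) = 0.118

11.8%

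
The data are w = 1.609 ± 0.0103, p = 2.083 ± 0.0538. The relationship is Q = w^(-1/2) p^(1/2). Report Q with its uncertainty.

1.138 ± 0.0151

Products/powers → add relative errors in quadrature, weighted by exponent:
  (−½·δw/w)² = (-0.5×0.00640)² = 1.02e-05;  (½·δp/p)² = (0.5×0.0258)² = 0.000167
δQ/Q = √(0.000177) = 0.0133
Q = 1.138, so δQ = 0.0133 × 1.138 = 0.0151.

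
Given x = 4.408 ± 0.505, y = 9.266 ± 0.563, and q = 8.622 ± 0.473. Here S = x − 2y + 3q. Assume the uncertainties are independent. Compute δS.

Sums and differences: (δS)² = Σ (cᵢ δxᵢ)².
  (δx)² = 0.255;  (2·δy)² = 1.27;  (3·δq)² = 2.01
δS = √(3.54) = 1.88

1.88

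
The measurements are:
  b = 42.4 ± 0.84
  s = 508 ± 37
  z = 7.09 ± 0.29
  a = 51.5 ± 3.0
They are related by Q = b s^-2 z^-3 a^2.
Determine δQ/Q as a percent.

22.4%

Relative error in a monomial: (δQ/Q)² = Σ (nᵢ · δxᵢ/xᵢ)².
  (1·δb/b)² = (1×0.0198)² = 0.000392;  (-2·δs/s)² = (-2×0.0728)² = 0.0212;  (-3·δz/z)² = (-3×0.0409)² = 0.0151;  (2·δa/a)² = (2×0.0583)² = 0.0136
δQ/Q = √(0.0502) = 0.224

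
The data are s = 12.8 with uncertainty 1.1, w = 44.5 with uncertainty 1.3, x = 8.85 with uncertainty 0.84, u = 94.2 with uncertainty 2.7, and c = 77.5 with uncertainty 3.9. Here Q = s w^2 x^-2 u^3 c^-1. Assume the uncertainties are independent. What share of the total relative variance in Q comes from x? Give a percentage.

(δQ/Q)² = (1·δs/s)² + (2·δw/w)² + (-2·δx/x)² + (3·δu/u)² + (-1·δc/c)²
  s term: (1×0.0859)² = 0.00739
  w term: (2×0.0292)² = 0.00341
  x term: (-2×0.0949)² = 0.0360
  u term: (3×0.0287)² = 0.00739
  c term: (-1×0.0503)² = 0.00253
Total = 0.0568. Share from x = 0.0360/0.0568 = 0.635.

63.5%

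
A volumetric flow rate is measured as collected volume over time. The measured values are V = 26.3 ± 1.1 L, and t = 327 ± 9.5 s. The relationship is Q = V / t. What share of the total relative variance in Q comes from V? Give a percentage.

(δQ/Q)² = (1·δV/V)² + (-1·δt/t)²
  V term: (1×0.0418)² = 0.00175
  t term: (-1×0.0291)² = 0.000844
Total = 0.00259. Share from V = 0.00175/0.00259 = 0.675.

67.5%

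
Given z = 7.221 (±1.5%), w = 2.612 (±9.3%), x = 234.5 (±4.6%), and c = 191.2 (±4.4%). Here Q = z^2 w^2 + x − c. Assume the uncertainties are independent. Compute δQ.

Let p = z^2·w^2 = 355.7. δp/p = √((2·δz/z)² + (2·δw/w)²) = √(0.000900 + 0.0346) = 0.188, so δp = 67.0.
Q = p + x − c: δQ = √(δp² + δx² + δc²) = √(4490 + 116 + 70.8) = 68.4

68.4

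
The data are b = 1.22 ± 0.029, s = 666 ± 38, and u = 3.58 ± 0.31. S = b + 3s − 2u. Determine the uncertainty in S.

Sums and differences: (δS)² = Σ (cᵢ δxᵢ)².
  (δb)² = 0.000841;  (3·δs)² = 13000;  (2·δu)² = 0.384
δS = √(13000) = 114

114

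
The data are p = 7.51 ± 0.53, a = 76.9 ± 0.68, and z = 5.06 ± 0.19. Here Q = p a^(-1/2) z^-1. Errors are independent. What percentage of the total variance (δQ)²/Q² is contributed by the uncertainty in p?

(δQ/Q)² = (1·δp/p)² + (−½·δa/a)² + (-1·δz/z)²
  p term: (1×0.0706)² = 0.00498
  a term: (-0.5×0.00884)² = 1.95e-05
  z term: (-1×0.0375)² = 0.00141
Total = 0.00641. Share from p = 0.00498/0.00641 = 0.777.

77.7%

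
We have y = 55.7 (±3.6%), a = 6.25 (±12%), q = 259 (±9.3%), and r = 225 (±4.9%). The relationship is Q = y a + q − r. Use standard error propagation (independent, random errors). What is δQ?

Let p = y·a = 348. δp/p = √((1·δy/y)² + (1·δa/a)²) = √(0.00130 + 0.0144) = 0.125, so δp = 43.6.
Q = p + q − r: δQ = √(δp² + δq² + δr²) = √(1900 + 580 + 122) = 51.0

51.0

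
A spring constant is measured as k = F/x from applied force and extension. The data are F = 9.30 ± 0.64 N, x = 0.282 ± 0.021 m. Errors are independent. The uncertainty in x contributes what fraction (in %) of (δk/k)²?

(δk/k)² = (1·δF/F)² + (-1·δx/x)²
  F term: (1×0.0688)² = 0.00474
  x term: (-1×0.0745)² = 0.00555
Total = 0.0103. Share from x = 0.00555/0.0103 = 0.539.

53.9%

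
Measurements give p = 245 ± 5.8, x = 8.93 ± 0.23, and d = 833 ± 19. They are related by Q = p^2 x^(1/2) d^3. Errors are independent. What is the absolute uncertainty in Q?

For a monomial Q ∝ p^2, x^(1/2), d^3, fractional errors add in quadrature:
  (2·δp/p)² = (2×0.0237)² = 0.00224;  (½·δx/x)² = (0.5×0.0258)² = 0.000166;  (3·δd/d)² = (3×0.0228)² = 0.00468
δQ/Q = √(0.00709) = 0.0842
Q = 1.04e+14, so δQ = 0.0842 × 1.04e+14 = 8.73e+12.

8.73e+12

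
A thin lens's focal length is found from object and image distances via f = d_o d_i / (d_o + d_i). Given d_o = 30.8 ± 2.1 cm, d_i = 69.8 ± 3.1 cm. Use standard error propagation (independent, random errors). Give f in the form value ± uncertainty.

∂f/∂d_o = (d_i/(d_o+d_i))² = 0.481;  ∂f/∂d_i = (d_o/(d_o+d_i))² = 0.0937
δf = √((∂f/∂d_o · δd_o)² + (∂f/∂d_i · δd_i)²) = √(1.02 + 0.0844) = 1.05 cm
f = 21.4 cm.

21.4 ± 1.05 cm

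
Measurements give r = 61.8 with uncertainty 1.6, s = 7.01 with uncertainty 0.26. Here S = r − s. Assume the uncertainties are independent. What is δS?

Each term contributes (cᵢ δxᵢ)² to (δS)²:
  (δr)² = 2.56;  (δs)² = 0.0676
δS = √(2.63) = 1.62

1.62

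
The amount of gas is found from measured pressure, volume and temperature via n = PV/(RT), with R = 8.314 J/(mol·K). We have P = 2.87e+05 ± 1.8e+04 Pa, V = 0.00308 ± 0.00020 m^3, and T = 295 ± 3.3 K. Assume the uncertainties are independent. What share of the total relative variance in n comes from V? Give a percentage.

(δn/n)² = (1·δP/P)² + (1·δV/V)² + (-1·δT/T)²
  P term: (1×0.0627)² = 0.00393
  V term: (1×0.0649)² = 0.00422
  T term: (-1×0.0112)² = 0.000125
Total = 0.00828. Share from V = 0.00422/0.00828 = 0.510.

51.0%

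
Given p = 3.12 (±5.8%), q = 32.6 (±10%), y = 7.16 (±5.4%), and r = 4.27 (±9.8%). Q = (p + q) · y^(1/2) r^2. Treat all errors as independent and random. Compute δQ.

380

Let u = p + q = 35.7. δu = √(δp² + δq²) = √(0.0327 + 10.6) = 3.27, so δu/u = 0.0914.
Q is then a monomial in u, y, r:
δQ/Q = √((δu/u)² + (½·δy/y)² + (2·δr/r)²) = √(0.00836 + 0.000729 + 0.0384) = 0.218
Q = 1740, so δQ = 0.218 × 1740 = 380.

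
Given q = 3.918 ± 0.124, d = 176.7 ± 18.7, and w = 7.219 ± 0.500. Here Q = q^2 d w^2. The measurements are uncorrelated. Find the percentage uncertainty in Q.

Since Q is a product/quotient, work with relative uncertainties:
  (2·δq/q)² = (2×0.0316)² = 0.00401;  (1·δd/d)² = (1×0.106)² = 0.0112;  (2·δw/w)² = (2×0.0693)² = 0.0192
δQ/Q = √(0.0344) = 0.185

18.5%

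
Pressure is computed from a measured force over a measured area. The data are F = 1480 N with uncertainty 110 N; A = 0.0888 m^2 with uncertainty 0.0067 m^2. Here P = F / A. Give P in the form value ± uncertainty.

Products/powers → add relative errors in quadrature, weighted by exponent:
  (1·δF/F)² = (1×0.0743)² = 0.00552;  (-1·δA/A)² = (-1×0.0755)² = 0.00569
δP/P = √(0.0112) = 0.106
P = 16700 Pa, so δP = 0.106 × 16700 = 1770 Pa.

16700 ± 1770 Pa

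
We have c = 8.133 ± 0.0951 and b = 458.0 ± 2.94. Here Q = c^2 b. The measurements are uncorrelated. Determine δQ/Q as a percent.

Each factor contributes (exponent × relative error)² to (δQ/Q)²:
  (2·δc/c)² = (2×0.0117)² = 0.000547;  (1·δb/b)² = (1×0.00642)² = 4.12e-05
δQ/Q = √(0.000588) = 0.0243

2.43%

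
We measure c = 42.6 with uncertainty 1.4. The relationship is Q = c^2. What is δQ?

119

Q ∝ c^2, so δQ/Q = |2| · δc/c = 2 × 0.0329 = 0.0657.
Q = 1810, so δQ = 0.0657 × 1810 = 119.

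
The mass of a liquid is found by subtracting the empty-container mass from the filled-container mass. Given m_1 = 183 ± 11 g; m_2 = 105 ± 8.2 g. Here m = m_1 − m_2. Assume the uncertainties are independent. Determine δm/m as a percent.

17.6%

For a sum/difference, combine absolute errors in quadrature:
  (δm_1)² = 121;  (δm_2)² = 67.2
δm = √(188) = 13.7 g
m = 78.0 g, so δm/m = 13.7/78.0 = 0.176.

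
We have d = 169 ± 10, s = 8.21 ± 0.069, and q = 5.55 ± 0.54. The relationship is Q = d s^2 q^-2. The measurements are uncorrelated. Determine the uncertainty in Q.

75.5

Each factor contributes (exponent × relative error)² to (δQ/Q)²:
  (1·δd/d)² = (1×0.0592)² = 0.00350;  (2·δs/s)² = (2×0.00840)² = 0.000283;  (-2·δq/q)² = (-2×0.0973)² = 0.0379
δQ/Q = √(0.0417) = 0.204
Q = 370, so δQ = 0.204 × 370 = 75.5.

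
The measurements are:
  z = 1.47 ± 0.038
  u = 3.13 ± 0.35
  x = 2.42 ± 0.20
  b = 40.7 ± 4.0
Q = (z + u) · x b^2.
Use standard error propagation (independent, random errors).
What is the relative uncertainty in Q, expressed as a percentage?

Let w = z + u = 4.60. δw = √(δz² + δu²) = √(0.00144 + 0.122) = 0.352, so δw/w = 0.0765.
Q is then a monomial in w, x, b:
δQ/Q = √((δw/w)² + (1·δx/x)² + (2·δb/b)²) = √(0.00586 + 0.00683 + 0.0386) = 0.227

22.7%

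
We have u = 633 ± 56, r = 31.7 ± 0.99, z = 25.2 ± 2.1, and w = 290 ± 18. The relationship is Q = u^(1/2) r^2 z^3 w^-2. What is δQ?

Products/powers → add relative errors in quadrature, weighted by exponent:
  (½·δu/u)² = (0.5×0.0885)² = 0.00196;  (2·δr/r)² = (2×0.0312)² = 0.00390;  (3·δz/z)² = (3×0.0833)² = 0.0625;  (-2·δw/w)² = (-2×0.0621)² = 0.0154
δQ/Q = √(0.0838) = 0.289
Q = 4810, so δQ = 0.289 × 4810 = 1390.

1390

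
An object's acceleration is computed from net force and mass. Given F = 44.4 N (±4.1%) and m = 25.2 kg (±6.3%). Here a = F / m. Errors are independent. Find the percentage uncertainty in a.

Relative error in a monomial: (δa/a)² = Σ (nᵢ · δxᵢ/xᵢ)².
  (1·δF/F)² = (1×0.0410)² = 0.00168;  (-1·δm/m)² = (-1×0.0630)² = 0.00397
δa/a = √(0.00565) = 0.0752

7.52%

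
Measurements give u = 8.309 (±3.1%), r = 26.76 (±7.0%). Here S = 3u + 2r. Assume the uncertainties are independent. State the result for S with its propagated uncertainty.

78.45 ± 3.83

For a sum/difference, combine absolute errors in quadrature:
  (3·δu)² = 0.597;  (2·δr)² = 14.0
δS = √(14.6) = 3.83
S = 78.45.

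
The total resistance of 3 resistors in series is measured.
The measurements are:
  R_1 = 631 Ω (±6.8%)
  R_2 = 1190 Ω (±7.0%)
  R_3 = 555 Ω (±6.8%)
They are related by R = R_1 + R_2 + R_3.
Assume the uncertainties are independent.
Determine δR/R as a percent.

Each term contributes (cᵢ δxᵢ)² to (δR)²:
  (δR_1)² = 1840;  (δR_2)² = 6940;  (δR_3)² = 1420
δR = √(10200) = 101 Ω
R = 2380 Ω, so δR/R = 101/2380 = 0.0425.

4.25%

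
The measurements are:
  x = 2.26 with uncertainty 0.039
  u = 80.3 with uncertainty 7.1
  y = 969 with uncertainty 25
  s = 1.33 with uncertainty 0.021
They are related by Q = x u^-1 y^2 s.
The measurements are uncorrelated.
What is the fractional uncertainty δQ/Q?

Since Q is a product/quotient, work with relative uncertainties:
  (1·δx/x)² = (1×0.0173)² = 0.000298;  (-1·δu/u)² = (-1×0.0884)² = 0.00782;  (2·δy/y)² = (2×0.0258)² = 0.00266;  (1·δs/s)² = (1×0.0158)² = 0.000249
δQ/Q = √(0.0110) = 0.105

0.105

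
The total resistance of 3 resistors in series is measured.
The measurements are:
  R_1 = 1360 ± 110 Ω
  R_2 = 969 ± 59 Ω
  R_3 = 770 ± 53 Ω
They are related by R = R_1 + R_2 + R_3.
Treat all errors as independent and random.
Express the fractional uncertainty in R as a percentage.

Sums and differences: (δR)² = Σ (cᵢ δxᵢ)².
  (δR_1)² = 12100;  (δR_2)² = 3480;  (δR_3)² = 2810
δR = √(18400) = 136 Ω
R = 3100 Ω, so δR/R = 136/3100 = 0.0438.

4.38%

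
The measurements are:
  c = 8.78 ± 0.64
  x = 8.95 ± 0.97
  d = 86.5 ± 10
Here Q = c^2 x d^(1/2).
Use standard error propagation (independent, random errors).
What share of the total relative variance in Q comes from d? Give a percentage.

(δQ/Q)² = (2·δc/c)² + (1·δx/x)² + (½·δd/d)²
  c term: (2×0.0729)² = 0.0213
  x term: (1×0.108)² = 0.0117
  d term: (0.5×0.116)² = 0.00334
Total = 0.0363. Share from d = 0.00334/0.0363 = 0.0919.

9.19%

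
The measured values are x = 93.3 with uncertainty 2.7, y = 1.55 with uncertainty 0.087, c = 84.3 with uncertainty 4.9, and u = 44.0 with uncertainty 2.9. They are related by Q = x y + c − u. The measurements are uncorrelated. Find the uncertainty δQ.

Let p = x·y = 145. δp/p = √((1·δx/x)² + (1·δy/y)²) = √(0.000837 + 0.00315) = 0.0632, so δp = 9.13.
Q = p + c − u: δQ = √(δp² + δc² + δu²) = √(83.4 + 24.0 + 8.41) = 10.8

10.8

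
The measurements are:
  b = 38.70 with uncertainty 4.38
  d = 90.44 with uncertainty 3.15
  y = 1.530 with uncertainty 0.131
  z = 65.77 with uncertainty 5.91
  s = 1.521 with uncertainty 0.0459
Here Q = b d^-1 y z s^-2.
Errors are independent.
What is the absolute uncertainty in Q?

For a monomial Q ∝ b, d^-1, y, z, s^-2, fractional errors add in quadrature:
  (1·δb/b)² = (1×0.113)² = 0.0128;  (-1·δd/d)² = (-1×0.0348)² = 0.00121;  (1·δy/y)² = (1×0.0856)² = 0.00733;  (1·δz/z)² = (1×0.0899)² = 0.00807;  (-2·δs/s)² = (-2×0.0302)² = 0.00364
δQ/Q = √(0.0331) = 0.182
Q = 18.61, so δQ = 0.182 × 18.61 = 3.38.

3.38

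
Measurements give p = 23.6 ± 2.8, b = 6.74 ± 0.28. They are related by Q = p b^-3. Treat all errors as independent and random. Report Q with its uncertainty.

0.0771 ± 0.0133

Each factor contributes (exponent × relative error)² to (δQ/Q)²:
  (1·δp/p)² = (1×0.119)² = 0.0141;  (-3·δb/b)² = (-3×0.0415)² = 0.0155
δQ/Q = √(0.0296) = 0.172
Q = 0.0771, so δQ = 0.172 × 0.0771 = 0.0133.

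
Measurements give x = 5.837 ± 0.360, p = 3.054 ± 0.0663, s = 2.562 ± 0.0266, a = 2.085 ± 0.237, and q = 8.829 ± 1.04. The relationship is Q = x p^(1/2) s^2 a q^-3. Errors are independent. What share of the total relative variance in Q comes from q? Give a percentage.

87.8%

(δQ/Q)² = (1·δx/x)² + (½·δp/p)² + (2·δs/s)² + (1·δa/a)² + (-3·δq/q)²
  x term: (1×0.0617)² = 0.00380
  p term: (0.5×0.0217)² = 0.000118
  s term: (2×0.0104)² = 0.000431
  a term: (1×0.114)² = 0.0129
  q term: (-3×0.118)² = 0.125
Total = 0.142. Share from q = 0.125/0.142 = 0.878.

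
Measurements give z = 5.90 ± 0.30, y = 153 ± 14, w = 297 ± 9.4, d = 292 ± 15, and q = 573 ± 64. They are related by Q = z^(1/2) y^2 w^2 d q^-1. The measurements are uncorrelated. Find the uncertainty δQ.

5.9e+08

Products/powers → add relative errors in quadrature, weighted by exponent:
  (½·δz/z)² = (0.5×0.0508)² = 0.000646;  (2·δy/y)² = (2×0.0915)² = 0.0335;  (2·δw/w)² = (2×0.0316)² = 0.00401;  (1·δd/d)² = (1×0.0514)² = 0.00264;  (-1·δq/q)² = (-1×0.112)² = 0.0125
δQ/Q = √(0.0533) = 0.231
Q = 2.56e+09, so δQ = 0.231 × 2.56e+09 = 5.9e+08.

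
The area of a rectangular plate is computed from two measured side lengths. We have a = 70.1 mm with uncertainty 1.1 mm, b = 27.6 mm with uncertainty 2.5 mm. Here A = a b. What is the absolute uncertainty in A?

178 mm^2

Relative error in a monomial: (δA/A)² = Σ (nᵢ · δxᵢ/xᵢ)².
  (1·δa/a)² = (1×0.0157)² = 0.000246;  (1·δb/b)² = (1×0.0906)² = 0.00820
δA/A = √(0.00845) = 0.0919
A = 1930 mm^2, so δA = 0.0919 × 1930 = 178 mm^2.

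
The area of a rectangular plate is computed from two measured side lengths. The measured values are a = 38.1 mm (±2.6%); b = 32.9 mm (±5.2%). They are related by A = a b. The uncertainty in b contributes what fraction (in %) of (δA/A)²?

(δA/A)² = (1·δa/a)² + (1·δb/b)²
  a term: (1×0.0260)² = 0.000676
  b term: (1×0.0520)² = 0.00270
Total = 0.00338. Share from b = 0.00270/0.00338 = 0.800.

80.0%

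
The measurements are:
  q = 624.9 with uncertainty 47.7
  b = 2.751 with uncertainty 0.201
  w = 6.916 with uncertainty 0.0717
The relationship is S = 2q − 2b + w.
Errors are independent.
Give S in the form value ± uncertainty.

For a sum/difference, combine absolute errors in quadrature:
  (2·δq)² = 9100;  (2·δb)² = 0.162;  (δw)² = 0.00514
δS = √(9100) = 95.4
S = 1251.

1251 ± 95.4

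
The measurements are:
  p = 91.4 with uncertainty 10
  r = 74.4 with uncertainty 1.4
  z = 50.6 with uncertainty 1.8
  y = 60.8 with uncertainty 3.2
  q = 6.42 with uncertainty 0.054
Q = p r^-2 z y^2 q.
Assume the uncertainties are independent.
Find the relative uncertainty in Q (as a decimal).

Products/powers → add relative errors in quadrature, weighted by exponent:
  (1·δp/p)² = (1×0.109)² = 0.0120;  (-2·δr/r)² = (-2×0.0188)² = 0.00142;  (1·δz/z)² = (1×0.0356)² = 0.00127;  (2·δy/y)² = (2×0.0526)² = 0.0111;  (1·δq/q)² = (1×0.00841)² = 7.07e-05
δQ/Q = √(0.0258) = 0.161

0.161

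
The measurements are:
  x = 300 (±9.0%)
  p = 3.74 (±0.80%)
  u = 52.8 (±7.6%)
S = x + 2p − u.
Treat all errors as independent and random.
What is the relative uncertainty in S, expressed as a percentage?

For a sum/difference, combine absolute errors in quadrature:
  (δx)² = 729;  (2·δp)² = 0.00358;  (δu)² = 16.1
δS = √(745) = 27.3
S = 255, so δS/S = 27.3/255 = 0.107.

10.7%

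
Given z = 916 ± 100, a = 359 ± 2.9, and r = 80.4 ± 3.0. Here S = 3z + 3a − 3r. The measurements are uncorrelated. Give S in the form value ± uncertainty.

Absolute uncertainties add in quadrature for a linear combination:
  (3·δz)² = 90000;  (3·δa)² = 75.7;  (3·δr)² = 81.0
δS = √(90200) = 300
S = 3580.

3580 ± 300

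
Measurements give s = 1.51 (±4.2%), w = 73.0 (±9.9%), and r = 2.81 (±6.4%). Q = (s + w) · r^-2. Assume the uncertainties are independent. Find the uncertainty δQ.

1.52

Let u = s + w = 74.5. δu = √(δs² + δw²) = √(0.00402 + 52.2) = 7.23, so δu/u = 0.0970.
Q is then a monomial in u, r:
δQ/Q = √((δu/u)² + (-2·δr/r)²) = √(0.00941 + 0.0164) = 0.161
Q = 9.44, so δQ = 0.161 × 9.44 = 1.52.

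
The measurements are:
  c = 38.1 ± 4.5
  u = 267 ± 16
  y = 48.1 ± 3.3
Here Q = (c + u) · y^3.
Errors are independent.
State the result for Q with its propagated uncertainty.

(3.40 ± 0.723) × 10^7

Let w = c + u = 305. δw = √(δc² + δu²) = √(20.2 + 256) = 16.6, so δw/w = 0.0545.
Q is then a monomial in w, y:
δQ/Q = √((δw/w)² + (3·δy/y)²) = √(0.00297 + 0.0424) = 0.213
Q = 3.4e+07, so δQ = 0.213 × 3.4e+07 = 7.23e+06.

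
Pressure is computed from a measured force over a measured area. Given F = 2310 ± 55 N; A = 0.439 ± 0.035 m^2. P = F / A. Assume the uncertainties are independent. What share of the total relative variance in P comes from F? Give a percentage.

(δP/P)² = (1·δF/F)² + (-1·δA/A)²
  F term: (1×0.0238)² = 0.000567
  A term: (-1×0.0797)² = 0.00636
Total = 0.00692. Share from F = 0.000567/0.00692 = 0.0819.

8.19%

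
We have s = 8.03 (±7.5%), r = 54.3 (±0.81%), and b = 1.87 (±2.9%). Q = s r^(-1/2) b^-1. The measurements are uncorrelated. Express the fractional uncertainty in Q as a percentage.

8.05%

For a monomial Q ∝ s, r^(-1/2), b^-1, fractional errors add in quadrature:
  (1·δs/s)² = (1×0.0750)² = 0.00562;  (−½·δr/r)² = (-0.5×0.00810)² = 1.64e-05;  (-1·δb/b)² = (-1×0.0290)² = 0.000841
δQ/Q = √(0.00648) = 0.0805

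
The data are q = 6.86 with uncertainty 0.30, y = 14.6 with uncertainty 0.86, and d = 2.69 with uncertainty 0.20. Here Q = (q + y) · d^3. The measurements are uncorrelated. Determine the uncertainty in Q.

94.8

Let u = q + y = 21.5. δu = √(δq² + δy²) = √(0.0900 + 0.740) = 0.911, so δu/u = 0.0424.
Q is then a monomial in u, d:
δQ/Q = √((δu/u)² + (3·δd/d)²) = √(0.00180 + 0.0498) = 0.227
Q = 418, so δQ = 0.227 × 418 = 94.8.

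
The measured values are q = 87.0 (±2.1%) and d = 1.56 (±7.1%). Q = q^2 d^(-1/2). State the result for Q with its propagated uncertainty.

6060 ± 333

Relative error in a monomial: (δQ/Q)² = Σ (nᵢ · δxᵢ/xᵢ)².
  (2·δq/q)² = (2×0.0210)² = 0.00176;  (−½·δd/d)² = (-0.5×0.0710)² = 0.00126
δQ/Q = √(0.00302) = 0.0550
Q = 6060, so δQ = 0.0550 × 6060 = 333.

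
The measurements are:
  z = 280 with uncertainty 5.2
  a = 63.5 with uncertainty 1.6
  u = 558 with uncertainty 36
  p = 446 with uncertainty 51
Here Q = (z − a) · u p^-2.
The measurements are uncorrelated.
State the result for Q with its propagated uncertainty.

0.607 ± 0.145

Let w = z − a = 216. δw = √(δz² + δa²) = √(27.0 + 2.56) = 5.44, so δw/w = 0.0251.
Q is then a monomial in w, u, p:
δQ/Q = √((δw/w)² + (1·δu/u)² + (-2·δp/p)²) = √(0.000632 + 0.00416 + 0.0523) = 0.239
Q = 0.607, so δQ = 0.239 × 0.607 = 0.145.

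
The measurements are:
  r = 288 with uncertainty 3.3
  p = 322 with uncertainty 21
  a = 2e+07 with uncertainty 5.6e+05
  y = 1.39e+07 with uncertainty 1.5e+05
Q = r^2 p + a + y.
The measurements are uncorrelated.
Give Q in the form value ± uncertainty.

Let w = r^2·p = 2.67e+07. δw/w = √((2·δr/r)² + (1·δp/p)²) = √(0.000525 + 0.00425) = 0.0691, so δw = 1.85e+06.
Q = w + a + y: δQ = √(δw² + δa² + δy²) = √(3.41e+12 + 3.14e+11 + 2.25e+10) = 1.94e+06
Q = 6.06e+07.

(6.06 ± 0.194) × 10^7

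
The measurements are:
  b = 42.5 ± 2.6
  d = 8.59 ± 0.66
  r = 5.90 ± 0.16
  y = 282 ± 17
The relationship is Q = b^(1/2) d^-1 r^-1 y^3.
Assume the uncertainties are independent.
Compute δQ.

5.79e+05

Products/powers → add relative errors in quadrature, weighted by exponent:
  (½·δb/b)² = (0.5×0.0612)² = 0.000936;  (-1·δd/d)² = (-1×0.0768)² = 0.00590;  (-1·δr/r)² = (-1×0.0271)² = 0.000735;  (3·δy/y)² = (3×0.0603)² = 0.0327
δQ/Q = √(0.0403) = 0.201
Q = 2.88e+06, so δQ = 0.201 × 2.88e+06 = 5.79e+05.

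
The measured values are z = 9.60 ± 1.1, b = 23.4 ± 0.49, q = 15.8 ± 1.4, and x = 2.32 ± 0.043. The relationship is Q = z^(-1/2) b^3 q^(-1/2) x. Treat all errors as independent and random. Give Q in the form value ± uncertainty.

2410 ± 236

Since Q is a product/quotient, work with relative uncertainties:
  (−½·δz/z)² = (-0.5×0.115)² = 0.00328;  (3·δb/b)² = (3×0.0209)² = 0.00395;  (−½·δq/q)² = (-0.5×0.0886)² = 0.00196;  (1·δx/x)² = (1×0.0185)² = 0.000344
δQ/Q = √(0.00954) = 0.0976
Q = 2410, so δQ = 0.0976 × 2410 = 236.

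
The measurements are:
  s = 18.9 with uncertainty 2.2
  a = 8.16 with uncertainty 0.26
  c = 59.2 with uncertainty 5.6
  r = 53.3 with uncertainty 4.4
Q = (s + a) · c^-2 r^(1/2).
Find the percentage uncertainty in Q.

21.0%

Let u = s + a = 27.1. δu = √(δs² + δa²) = √(4.84 + 0.0676) = 2.22, so δu/u = 0.0819.
Q is then a monomial in u, c, r:
δQ/Q = √((δu/u)² + (-2·δc/c)² + (½·δr/r)²) = √(0.00670 + 0.0358 + 0.00170) = 0.210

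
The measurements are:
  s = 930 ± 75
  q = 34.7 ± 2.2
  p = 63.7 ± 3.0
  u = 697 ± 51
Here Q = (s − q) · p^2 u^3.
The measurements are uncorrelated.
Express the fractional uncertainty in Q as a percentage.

Let w = s − q = 895. δw = √(δs² + δq²) = √(5620 + 4.84) = 75.0, so δw/w = 0.0838.
Q is then a monomial in w, p, u:
δQ/Q = √((δw/w)² + (2·δp/p)² + (3·δu/u)²) = √(0.00702 + 0.00887 + 0.0482) = 0.253

25.3%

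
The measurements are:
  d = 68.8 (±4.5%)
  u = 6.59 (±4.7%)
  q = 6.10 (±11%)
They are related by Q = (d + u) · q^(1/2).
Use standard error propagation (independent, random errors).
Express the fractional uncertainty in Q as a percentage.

Let w = d + u = 75.4. δw = √(δd² + δu²) = √(9.59 + 0.0959) = 3.11, so δw/w = 0.0413.
Q is then a monomial in w, q:
δQ/Q = √((δw/w)² + (½·δq/q)²) = √(0.00170 + 0.00302) = 0.0688

6.88%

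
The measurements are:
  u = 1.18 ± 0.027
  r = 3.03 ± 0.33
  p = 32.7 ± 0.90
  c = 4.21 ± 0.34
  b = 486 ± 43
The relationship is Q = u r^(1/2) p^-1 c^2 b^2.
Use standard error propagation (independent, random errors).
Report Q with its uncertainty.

Relative error in a monomial: (δQ/Q)² = Σ (nᵢ · δxᵢ/xᵢ)².
  (1·δu/u)² = (1×0.0229)² = 0.000524;  (½·δr/r)² = (0.5×0.109)² = 0.00297;  (-1·δp/p)² = (-1×0.0275)² = 0.000758;  (2·δc/c)² = (2×0.0808)² = 0.0261;  (2·δb/b)² = (2×0.0885)² = 0.0313
δQ/Q = √(0.0616) = 0.248
Q = 2.63e+05, so δQ = 0.248 × 2.63e+05 = 65300.

(2.63 ± 0.653) × 10^5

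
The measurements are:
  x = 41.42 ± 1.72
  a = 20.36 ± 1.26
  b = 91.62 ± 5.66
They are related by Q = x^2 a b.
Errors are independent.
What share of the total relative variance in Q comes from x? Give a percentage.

47.4%

(δQ/Q)² = (2·δx/x)² + (1·δa/a)² + (1·δb/b)²
  x term: (2×0.0415)² = 0.00690
  a term: (1×0.0619)² = 0.00383
  b term: (1×0.0618)² = 0.00382
Total = 0.0145. Share from x = 0.00690/0.0145 = 0.474.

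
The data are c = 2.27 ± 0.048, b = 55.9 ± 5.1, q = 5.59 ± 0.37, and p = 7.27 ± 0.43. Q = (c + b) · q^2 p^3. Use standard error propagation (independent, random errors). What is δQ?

Let u = c + b = 58.2. δu = √(δc² + δb²) = √(0.00230 + 26.0) = 5.10, so δu/u = 0.0877.
Q is then a monomial in u, q, p:
δQ/Q = √((δu/u)² + (2·δq/q)² + (3·δp/p)²) = √(0.00769 + 0.0175 + 0.0315) = 0.238
Q = 6.98e+05, so δQ = 0.238 × 6.98e+05 = 1.66e+05.

1.66e+05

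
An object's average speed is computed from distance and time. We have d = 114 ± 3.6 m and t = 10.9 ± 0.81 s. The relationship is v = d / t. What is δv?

0.844 m/s

Products/powers → add relative errors in quadrature, weighted by exponent:
  (1·δd/d)² = (1×0.0316)² = 0.000997;  (-1·δt/t)² = (-1×0.0743)² = 0.00552
δv/v = √(0.00652) = 0.0807
v = 10.5 m/s, so δv = 0.0807 × 10.5 = 0.844 m/s.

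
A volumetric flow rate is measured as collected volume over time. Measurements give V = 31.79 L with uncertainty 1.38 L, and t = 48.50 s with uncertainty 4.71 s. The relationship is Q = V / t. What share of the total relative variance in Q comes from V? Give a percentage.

(δQ/Q)² = (1·δV/V)² + (-1·δt/t)²
  V term: (1×0.0434)² = 0.00188
  t term: (-1×0.0971)² = 0.00943
Total = 0.0113. Share from V = 0.00188/0.0113 = 0.167.

16.7%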